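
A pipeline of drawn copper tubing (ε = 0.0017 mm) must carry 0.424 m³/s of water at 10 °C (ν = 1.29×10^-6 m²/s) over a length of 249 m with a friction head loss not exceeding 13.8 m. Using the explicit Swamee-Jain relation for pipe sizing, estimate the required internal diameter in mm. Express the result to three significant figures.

Swamee-Jain (Type III): D = 0.66·[ε^1.25·(LQ²/(gh_f))^4.75 + ν·Q^9.4·(L/(gh_f))^5.2]^0.04
LQ²/(gh_f) = 0.3307; L/(gh_f) = 1.839
Term 1 = ε^1.25·(…)^4.75 = 3.20×10^-10; Term 2 = ν·Q^9.4·(…)^5.2 = 9.64×10^-9
D = 0.66·(3.20×10^-10 + 9.64×10^-9)^0.04 = 0.3158 m = 316 mm
Check: V = 5.41 m/s, Re = 1.32×10^6, f = 0.01124, h_f = 13.2 m ≈ 13.8 m ✓

D ≈ 316 mm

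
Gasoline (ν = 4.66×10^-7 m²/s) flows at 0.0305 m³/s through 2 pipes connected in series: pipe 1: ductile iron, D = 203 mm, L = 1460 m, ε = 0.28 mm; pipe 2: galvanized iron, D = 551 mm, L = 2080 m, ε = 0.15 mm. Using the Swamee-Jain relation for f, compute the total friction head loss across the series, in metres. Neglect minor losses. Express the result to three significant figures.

Pipe 1: V = 0.9424 m/s, Re = 4.11×10^5, ε/D = 0.00138, f = 0.02197, h_1 = f(L/D)V²/2g = 7.153 m
Pipe 2: V = 0.1279 m/s, Re = 1.51×10^5, ε/D = 2.72×10^-4, f = 0.01824, h_2 = f(L/D)V²/2g = 0.05743 m
Series → Q common, losses add: H = Σh = 7.211 m

H ≈ 7.21 m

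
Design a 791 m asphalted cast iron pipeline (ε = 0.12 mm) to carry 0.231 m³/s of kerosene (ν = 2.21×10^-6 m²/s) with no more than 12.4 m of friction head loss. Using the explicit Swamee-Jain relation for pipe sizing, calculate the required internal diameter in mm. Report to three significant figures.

Swamee-Jain (Type III): D = 0.66·[ε^1.25·(LQ²/(gh_f))^4.75 + ν·Q^9.4·(L/(gh_f))^5.2]^0.04
LQ²/(gh_f) = 0.3470; L/(gh_f) = 6.503
Term 1 = ε^1.25·(…)^4.75 = 8.23×10^-8; Term 2 = ν·Q^9.4·(…)^5.2 = 3.89×10^-8
D = 0.66·(8.23×10^-8 + 3.89×10^-8)^0.04 = 0.3491 m = 349 mm
Check: V = 2.41 m/s, Re = 3.81×10^5, f = 0.01703, h_f = 11.5 m ≈ 12.4 m ✓

D ≈ 349 mm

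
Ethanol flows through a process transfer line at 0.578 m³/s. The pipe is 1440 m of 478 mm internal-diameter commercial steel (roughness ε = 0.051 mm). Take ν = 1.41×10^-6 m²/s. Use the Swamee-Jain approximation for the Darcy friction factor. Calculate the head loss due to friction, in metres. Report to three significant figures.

h_f ≈ 21.5 m

V = 4Q/(πD²) = 4·0.578/(π·0.478²) = 3.221 m/s
Re = VD/ν = 3.221·0.478/1.41×10^-6 = 1.09×10^6 → turbulent
ε/D = 0.051/478 = 1.07×10^-4
Swamee-Jain: f = 0.01351
h_f = f(L/D)V²/(2g) = 0.01351·(1440/0.478)·3.221²/(2·9.81) = 21.52 m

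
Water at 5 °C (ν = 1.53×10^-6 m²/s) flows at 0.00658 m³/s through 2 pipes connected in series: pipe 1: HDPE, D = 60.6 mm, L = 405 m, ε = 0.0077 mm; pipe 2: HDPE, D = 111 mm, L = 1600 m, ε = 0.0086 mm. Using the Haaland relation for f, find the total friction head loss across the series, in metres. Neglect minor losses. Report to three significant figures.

Pipe 1: V = 2.281 m/s, Re = 9.04×10^4, ε/D = 1.27×10^-4, f = 0.01874, h_1 = f(L/D)V²/2g = 33.22 m
Pipe 2: V = 0.6800 m/s, Re = 4.93×10^4, ε/D = 7.75×10^-5, f = 0.02099, h_2 = f(L/D)V²/2g = 7.129 m
Series → Q common, losses add: H = Σh = 40.35 m

H ≈ 40.4 m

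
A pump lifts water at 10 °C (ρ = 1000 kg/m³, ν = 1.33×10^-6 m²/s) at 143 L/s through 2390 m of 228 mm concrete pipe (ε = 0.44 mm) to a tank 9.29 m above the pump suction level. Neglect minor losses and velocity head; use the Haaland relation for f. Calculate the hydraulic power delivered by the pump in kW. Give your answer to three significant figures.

V = 4Q/(πD²) = 3.502 m/s; Re = 6.00×10^5; ε/D = 0.00193; f = 0.02352
h_f = f(L/D)V²/2g = 154.2 m
Total head H = z + h_f = 9.29 + 154.2 = 163.5 m
P_hyd = ρgQH = 1000·9.81·0.143·163.5 = 229.3 kW

P_hyd ≈ 229 kW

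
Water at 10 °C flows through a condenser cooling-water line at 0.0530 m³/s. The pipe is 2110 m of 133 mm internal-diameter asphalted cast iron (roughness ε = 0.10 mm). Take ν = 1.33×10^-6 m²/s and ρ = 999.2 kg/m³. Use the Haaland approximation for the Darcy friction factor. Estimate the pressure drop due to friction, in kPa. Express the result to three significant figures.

Δp ≈ 2210 kPa

V = 4Q/(πD²) = 4·0.0530/(π·0.133²) = 3.815 m/s
Re = VD/ν = 3.815·0.133/1.33×10^-6 = 3.81×10^5 → turbulent
ε/D = 0.10/133 = 7.52×10^-4
Haaland: f = 0.01920
h_f = f(L/D)V²/(2g) = 0.01920·(2110/0.133)·3.815²/(2·9.81) = 225.9 m
Δp = ρg·h_f = 999.2·9.81·225.9 = 2215 kPa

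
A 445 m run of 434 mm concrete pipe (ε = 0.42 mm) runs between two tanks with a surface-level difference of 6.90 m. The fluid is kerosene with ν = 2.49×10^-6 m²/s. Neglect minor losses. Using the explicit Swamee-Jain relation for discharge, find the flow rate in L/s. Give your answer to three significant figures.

Swamee-Jain (Type II): Q = -0.965·√(gD⁵h_f/L)·ln[ε/(3.7D) + √(3.17ν²L/(gD³h_f))]
√(gD⁵h_f/L) = √(9.81·0.434⁵·6.90/445) = 0.04840
ε/(3.7D) = 2.62×10^-4; √(3.17ν²L/(gD³h_f)) = 3.98×10^-5
Q = -0.965·0.04840·ln(3.013×10^-4) = 0.3786 m³/s
Check: V = 2.56 m/s, Re = 4.46×10^5, f = 0.02029, h_f = 6.95 m ≈ 6.90 m ✓

Q ≈ 379 L/s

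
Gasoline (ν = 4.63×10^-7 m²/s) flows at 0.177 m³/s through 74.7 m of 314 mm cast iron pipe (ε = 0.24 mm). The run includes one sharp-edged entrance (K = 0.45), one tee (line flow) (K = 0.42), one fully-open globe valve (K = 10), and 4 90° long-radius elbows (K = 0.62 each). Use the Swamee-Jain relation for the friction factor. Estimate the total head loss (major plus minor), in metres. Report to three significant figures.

V = 4Q/(πD²) = 2.286 m/s; V²/2g = 0.2663 m
Re = 1.55×10^6, ε/D = 7.64×10^-4 → f = 0.01873 (Swamee-Jain)
Major: h_f = f(L/D)·V²/2g = 0.01873·237.9·0.2663 = 1.186 m
Minor: ΣK = 13.3; h_m = ΣK·V²/2g = 3.555 m
Total H_L = 1.186 + 3.555 = 4.741 m

H_L ≈ 4.74 m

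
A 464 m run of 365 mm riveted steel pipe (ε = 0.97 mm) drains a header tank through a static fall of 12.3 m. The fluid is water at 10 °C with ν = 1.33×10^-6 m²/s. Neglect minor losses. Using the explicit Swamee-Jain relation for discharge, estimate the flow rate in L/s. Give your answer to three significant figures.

Swamee-Jain (Type II): Q = -0.965·√(gD⁵h_f/L)·ln[ε/(3.7D) + √(3.17ν²L/(gD³h_f))]
√(gD⁵h_f/L) = √(9.81·0.365⁵·12.3/464) = 0.04104
ε/(3.7D) = 7.18×10^-4; √(3.17ν²L/(gD³h_f)) = 2.11×10^-5
Q = -0.965·0.04104·ln(7.393×10^-4) = 0.2856 m³/s
Check: V = 2.73 m/s, Re = 7.49×10^5, f = 0.02558, h_f = 12.3 m ≈ 12.3 m ✓

Q ≈ 286 L/s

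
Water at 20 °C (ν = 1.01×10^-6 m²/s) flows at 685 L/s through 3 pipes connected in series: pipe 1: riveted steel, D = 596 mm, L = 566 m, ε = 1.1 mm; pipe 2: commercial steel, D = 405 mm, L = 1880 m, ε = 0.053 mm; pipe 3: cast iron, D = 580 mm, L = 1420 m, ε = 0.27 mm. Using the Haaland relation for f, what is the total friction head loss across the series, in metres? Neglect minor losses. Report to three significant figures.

H ≈ 109 m

Pipe 1: V = 2.455 m/s, Re = 1.45×10^6, ε/D = 0.00185, f = 0.02309, h_1 = f(L/D)V²/2g = 6.739 m
Pipe 2: V = 5.317 m/s, Re = 2.13×10^6, ε/D = 1.31×10^-4, f = 0.01321, h_2 = f(L/D)V²/2g = 88.39 m
Pipe 3: V = 2.593 m/s, Re = 1.49×10^6, ε/D = 4.66×10^-4, f = 0.01678, h_3 = f(L/D)V²/2g = 14.08 m
Series → Q common, losses add: H = Σh = 109.2 m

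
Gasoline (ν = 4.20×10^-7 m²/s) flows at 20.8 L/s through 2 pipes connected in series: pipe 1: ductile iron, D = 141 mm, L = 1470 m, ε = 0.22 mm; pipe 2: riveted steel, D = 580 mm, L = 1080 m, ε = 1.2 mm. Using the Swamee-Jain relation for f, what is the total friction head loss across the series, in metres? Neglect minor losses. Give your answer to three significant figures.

H ≈ 21.3 m

Pipe 1: V = 1.332 m/s, Re = 4.47×10^5, ε/D = 0.00156, f = 0.02256, h_1 = f(L/D)V²/2g = 21.27 m
Pipe 2: V = 0.07873 m/s, Re = 1.09×10^5, ε/D = 0.00207, f = 0.02539, h_2 = f(L/D)V²/2g = 0.01493 m
Series → Q common, losses add: H = Σh = 21.29 m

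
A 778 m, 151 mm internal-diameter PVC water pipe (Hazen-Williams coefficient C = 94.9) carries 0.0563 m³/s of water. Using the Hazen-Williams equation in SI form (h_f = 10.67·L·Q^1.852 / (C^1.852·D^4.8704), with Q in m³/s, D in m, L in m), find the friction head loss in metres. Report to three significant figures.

h_f = 10.67·778·0.0563^1.852 / (94.9^1.852·0.151^4.8704) = 87.48 m

h_f ≈ 87.5 m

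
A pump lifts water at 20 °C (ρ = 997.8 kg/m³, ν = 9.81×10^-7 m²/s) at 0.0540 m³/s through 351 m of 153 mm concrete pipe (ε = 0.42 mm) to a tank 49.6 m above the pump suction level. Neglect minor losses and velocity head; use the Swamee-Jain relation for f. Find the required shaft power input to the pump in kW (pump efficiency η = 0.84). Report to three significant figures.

V = 4Q/(πD²) = 2.937 m/s; Re = 4.58×10^5; ε/D = 0.00275; f = 0.02596
h_f = f(L/D)V²/2g = 26.18 m
Total head H = z + h_f = 49.6 + 26.18 = 75.78 m
P_hyd = ρgQH = 997.8·9.81·0.0540·75.78 = 40.06 kW
P_shaft = P_hyd/η = 40.06/0.84 = 47.69 kW

P_shaft ≈ 47.7 kW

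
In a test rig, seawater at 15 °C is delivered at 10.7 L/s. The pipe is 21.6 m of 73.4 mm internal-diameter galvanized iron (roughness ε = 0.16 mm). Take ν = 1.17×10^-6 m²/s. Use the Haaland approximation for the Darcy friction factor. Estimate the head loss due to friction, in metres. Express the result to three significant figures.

h_f ≈ 2.39 m

V = 4Q/(πD²) = 4·0.0107/(π·0.0734²) = 2.529 m/s
Re = VD/ν = 2.529·0.0734/1.17×10^-6 = 1.59×10^5 → turbulent
ε/D = 0.16/73.4 = 0.00218
Haaland: f = 0.02494
h_f = f(L/D)V²/(2g) = 0.02494·(21.6/0.0734)·2.529²/(2·9.81) = 2.392 m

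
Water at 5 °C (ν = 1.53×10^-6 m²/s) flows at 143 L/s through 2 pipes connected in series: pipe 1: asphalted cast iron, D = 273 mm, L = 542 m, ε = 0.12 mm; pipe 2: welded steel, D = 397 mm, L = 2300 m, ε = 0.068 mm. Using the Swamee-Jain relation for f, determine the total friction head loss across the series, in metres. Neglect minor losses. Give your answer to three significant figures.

H ≈ 16.9 m

Pipe 1: V = 2.443 m/s, Re = 4.36×10^5, ε/D = 4.40×10^-4, f = 0.01752, h_1 = f(L/D)V²/2g = 10.58 m
Pipe 2: V = 1.155 m/s, Re = 3.00×10^5, ε/D = 1.71×10^-4, f = 0.01608, h_2 = f(L/D)V²/2g = 6.335 m
Series → Q common, losses add: H = Σh = 16.92 m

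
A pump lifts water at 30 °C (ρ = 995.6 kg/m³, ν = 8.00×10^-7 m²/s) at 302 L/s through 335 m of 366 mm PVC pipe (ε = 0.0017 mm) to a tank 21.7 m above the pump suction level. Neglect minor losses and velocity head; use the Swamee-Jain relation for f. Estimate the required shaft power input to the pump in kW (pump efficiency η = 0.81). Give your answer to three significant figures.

V = 4Q/(πD²) = 2.870 m/s; Re = 1.31×10^6; ε/D = 4.64×10^-6; f = 0.01123
h_f = f(L/D)V²/2g = 4.317 m
Total head H = z + h_f = 21.7 + 4.317 = 26.02 m
P_hyd = ρgQH = 995.6·9.81·0.302·26.02 = 76.74 kW
P_shaft = P_hyd/η = 76.74/0.81 = 94.74 kW

P_shaft ≈ 94.7 kW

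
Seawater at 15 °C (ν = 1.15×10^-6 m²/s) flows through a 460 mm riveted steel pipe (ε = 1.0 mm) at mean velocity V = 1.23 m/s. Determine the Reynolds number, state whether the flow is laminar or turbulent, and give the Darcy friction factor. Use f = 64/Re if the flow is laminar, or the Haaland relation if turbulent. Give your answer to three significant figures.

Re = VD/ν = 1.230·0.460/1.15×10^-6 = 4.92×10^5
Re > 4000 → turbulent; ε/D = 0.00217
Haaland: f = 0.02431

Re ≈ 4.92×10^5; turbulent; f ≈ 0.0243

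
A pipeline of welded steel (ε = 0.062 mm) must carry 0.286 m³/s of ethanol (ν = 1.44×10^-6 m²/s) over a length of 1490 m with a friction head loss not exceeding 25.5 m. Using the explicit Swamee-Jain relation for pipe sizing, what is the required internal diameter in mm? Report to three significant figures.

Swamee-Jain (Type III): D = 0.66·[ε^1.25·(LQ²/(gh_f))^4.75 + ν·Q^9.4·(L/(gh_f))^5.2]^0.04
LQ²/(gh_f) = 0.4872; L/(gh_f) = 5.956
Term 1 = ε^1.25·(…)^4.75 = 1.81×10^-7; Term 2 = ν·Q^9.4·(…)^5.2 = 1.20×10^-7
D = 0.66·(1.81×10^-7 + 1.20×10^-7)^0.04 = 0.3620 m = 362 mm
Check: V = 2.78 m/s, Re = 6.99×10^5, f = 0.01481, h_f = 24.0 m ≈ 25.5 m ✓

D ≈ 362 mm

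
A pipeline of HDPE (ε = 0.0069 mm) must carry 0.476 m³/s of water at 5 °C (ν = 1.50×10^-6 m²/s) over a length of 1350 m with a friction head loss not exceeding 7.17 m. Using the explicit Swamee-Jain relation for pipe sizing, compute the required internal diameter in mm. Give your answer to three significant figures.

Swamee-Jain (Type III): D = 0.66·[ε^1.25·(LQ²/(gh_f))^4.75 + ν·Q^9.4·(L/(gh_f))^5.2]^0.04
LQ²/(gh_f) = 4.349; L/(gh_f) = 19.19
Term 1 = ε^1.25·(…)^4.75 = 3.81×10^-4; Term 2 = ν·Q^9.4·(…)^5.2 = 0.00658
D = 0.66·(3.81×10^-4 + 0.00658)^0.04 = 0.5411 m = 541 mm
Check: V = 2.07 m/s, Re = 7.47×10^5, f = 0.01246, h_f = 6.79 m ≈ 7.17 m ✓

D ≈ 541 mm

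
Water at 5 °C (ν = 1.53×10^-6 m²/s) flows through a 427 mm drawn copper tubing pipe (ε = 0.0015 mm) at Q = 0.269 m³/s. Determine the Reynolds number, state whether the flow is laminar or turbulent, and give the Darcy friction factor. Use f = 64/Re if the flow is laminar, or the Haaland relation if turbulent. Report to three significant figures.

Re ≈ 5.24×10^5; turbulent; f ≈ 0.0130

V = 4Q/(πD²) = 1.878 m/s
Re = VD/ν = 1.878·0.427/1.53×10^-6 = 5.24×10^5
Re > 4000 → turbulent; ε/D = 3.51×10^-6
Haaland: f = 0.01299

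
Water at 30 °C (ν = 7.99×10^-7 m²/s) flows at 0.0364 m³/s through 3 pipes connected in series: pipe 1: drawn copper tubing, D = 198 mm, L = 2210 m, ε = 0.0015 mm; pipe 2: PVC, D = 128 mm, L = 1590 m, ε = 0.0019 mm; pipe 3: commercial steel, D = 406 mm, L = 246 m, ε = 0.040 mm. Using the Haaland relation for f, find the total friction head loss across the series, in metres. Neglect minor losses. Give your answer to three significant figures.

H ≈ 79.7 m

Pipe 1: V = 1.182 m/s, Re = 2.93×10^5, ε/D = 7.58×10^-6, f = 0.01447, h_1 = f(L/D)V²/2g = 11.50 m
Pipe 2: V = 2.829 m/s, Re = 4.53×10^5, ε/D = 1.48×10^-5, f = 0.01346, h_2 = f(L/D)V²/2g = 68.17 m
Pipe 3: V = 0.2812 m/s, Re = 1.43×10^5, ε/D = 9.85×10^-5, f = 0.01711, h_3 = f(L/D)V²/2g = 0.04178 m
Series → Q common, losses add: H = Σh = 79.71 m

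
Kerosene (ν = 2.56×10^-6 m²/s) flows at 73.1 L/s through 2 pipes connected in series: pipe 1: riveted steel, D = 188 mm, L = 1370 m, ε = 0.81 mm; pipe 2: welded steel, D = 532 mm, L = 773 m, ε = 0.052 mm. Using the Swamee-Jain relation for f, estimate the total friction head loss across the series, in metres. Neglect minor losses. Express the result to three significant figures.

H ≈ 76.8 m

Pipe 1: V = 2.633 m/s, Re = 1.93×10^5, ε/D = 0.00431, f = 0.02977, h_1 = f(L/D)V²/2g = 76.67 m
Pipe 2: V = 0.3289 m/s, Re = 6.83×10^4, ε/D = 9.77×10^-5, f = 0.01984, h_2 = f(L/D)V²/2g = 0.1589 m
Series → Q common, losses add: H = Σh = 76.83 m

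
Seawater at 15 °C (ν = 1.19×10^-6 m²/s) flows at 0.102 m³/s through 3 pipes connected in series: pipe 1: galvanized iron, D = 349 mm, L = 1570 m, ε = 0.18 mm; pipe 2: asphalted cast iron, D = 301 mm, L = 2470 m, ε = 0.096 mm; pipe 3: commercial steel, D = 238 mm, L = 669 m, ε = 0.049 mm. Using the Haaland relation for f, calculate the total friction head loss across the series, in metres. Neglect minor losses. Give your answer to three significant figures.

H ≈ 30.7 m

Pipe 1: V = 1.066 m/s, Re = 3.13×10^5, ε/D = 5.16×10^-4, f = 0.01812, h_1 = f(L/D)V²/2g = 4.723 m
Pipe 2: V = 1.433 m/s, Re = 3.63×10^5, ε/D = 3.19×10^-4, f = 0.01667, h_2 = f(L/D)V²/2g = 14.33 m
Pipe 3: V = 2.293 m/s, Re = 4.59×10^5, ε/D = 2.06×10^-4, f = 0.01546, h_3 = f(L/D)V²/2g = 11.64 m
Series → Q common, losses add: H = Σh = 30.69 m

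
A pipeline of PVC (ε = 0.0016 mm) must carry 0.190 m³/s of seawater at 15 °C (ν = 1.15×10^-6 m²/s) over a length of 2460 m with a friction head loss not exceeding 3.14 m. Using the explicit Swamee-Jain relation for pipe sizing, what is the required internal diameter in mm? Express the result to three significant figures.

Swamee-Jain (Type III): D = 0.66·[ε^1.25·(LQ²/(gh_f))^4.75 + ν·Q^9.4·(L/(gh_f))^5.2]^0.04
LQ²/(gh_f) = 2.883; L/(gh_f) = 79.86
Term 1 = ε^1.25·(…)^4.75 = 8.70×10^-6; Term 2 = ν·Q^9.4·(…)^5.2 = 0.00149
D = 0.66·(8.70×10^-6 + 0.00149)^0.04 = 0.5088 m = 509 mm
Check: V = 0.934 m/s, Re = 4.13×10^5, f = 0.01359, h_f = 2.92 m ≈ 3.14 m ✓

D ≈ 509 mm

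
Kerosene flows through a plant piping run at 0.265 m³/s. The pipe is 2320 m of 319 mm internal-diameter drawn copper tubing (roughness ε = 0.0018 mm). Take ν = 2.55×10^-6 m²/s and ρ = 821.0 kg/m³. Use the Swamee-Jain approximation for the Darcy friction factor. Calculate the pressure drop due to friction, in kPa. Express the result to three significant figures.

Δp ≈ 447 kPa

V = 4Q/(πD²) = 4·0.265/(π·0.319²) = 3.316 m/s
Re = VD/ν = 3.316·0.319/2.55×10^-6 = 4.15×10^5 → turbulent
ε/D = 0.0018/319 = 5.64×10^-6
Swamee-Jain: f = 0.01362
h_f = f(L/D)V²/(2g) = 0.01362·(2320/0.319)·3.316²/(2·9.81) = 55.51 m
Δp = ρg·h_f = 821.0·9.81·55.51 = 447.1 kPa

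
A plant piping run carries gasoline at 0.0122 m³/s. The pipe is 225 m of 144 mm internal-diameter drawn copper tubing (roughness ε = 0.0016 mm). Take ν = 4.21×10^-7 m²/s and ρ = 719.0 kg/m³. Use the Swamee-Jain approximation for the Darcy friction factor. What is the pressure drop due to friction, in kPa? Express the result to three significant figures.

V = 4Q/(πD²) = 4·0.0122/(π·0.144²) = 0.7491 m/s
Re = VD/ν = 0.7491·0.144/4.21×10^-7 = 2.56×10^5 → turbulent
ε/D = 0.0016/144 = 1.11×10^-5
Swamee-Jain: f = 0.01493
h_f = f(L/D)V²/(2g) = 0.01493·(225/0.144)·0.7491²/(2·9.81) = 0.6671 m
Δp = ρg·h_f = 719.0·9.81·0.6671 = 4.705 kPa

Δp ≈ 4.71 kPa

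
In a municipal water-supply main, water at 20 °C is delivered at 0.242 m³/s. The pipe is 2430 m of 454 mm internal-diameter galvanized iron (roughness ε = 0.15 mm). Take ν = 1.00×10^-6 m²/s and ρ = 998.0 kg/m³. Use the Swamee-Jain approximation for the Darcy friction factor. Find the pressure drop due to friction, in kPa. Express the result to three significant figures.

V = 4Q/(πD²) = 4·0.242/(π·0.454²) = 1.495 m/s
Re = VD/ν = 1.495·0.454/1.00×10^-6 = 6.79×10^5 → turbulent
ε/D = 0.15/454 = 3.30×10^-4
Swamee-Jain: f = 0.01631
h_f = f(L/D)V²/(2g) = 0.01631·(2430/0.454)·1.495²/(2·9.81) = 9.945 m
Δp = ρg·h_f = 998.0·9.81·9.945 = 97.37 kPa

Δp ≈ 97.4 kPa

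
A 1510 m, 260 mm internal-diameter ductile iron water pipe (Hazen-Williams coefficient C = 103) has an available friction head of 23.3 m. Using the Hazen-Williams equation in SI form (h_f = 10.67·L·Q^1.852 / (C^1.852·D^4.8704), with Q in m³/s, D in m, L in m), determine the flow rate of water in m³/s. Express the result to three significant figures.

Q ≈ 0.0873 m³/s

Rearranging: Q = [h_f·C^1.852·D^4.8704 / (10.67·L)]^(1/1.852)
Q = [23.3·103^1.852·0.260^4.8704 / (10.67·1510)]^0.540 = 0.08729 m³/s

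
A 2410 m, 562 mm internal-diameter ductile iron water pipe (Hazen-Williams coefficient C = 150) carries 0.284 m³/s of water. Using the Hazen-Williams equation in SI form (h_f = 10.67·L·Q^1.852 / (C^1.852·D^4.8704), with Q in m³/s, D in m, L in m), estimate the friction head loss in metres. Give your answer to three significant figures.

h_f ≈ 3.86 m

h_f = 10.67·2410·0.284^1.852 / (150^1.852·0.562^4.8704) = 3.859 m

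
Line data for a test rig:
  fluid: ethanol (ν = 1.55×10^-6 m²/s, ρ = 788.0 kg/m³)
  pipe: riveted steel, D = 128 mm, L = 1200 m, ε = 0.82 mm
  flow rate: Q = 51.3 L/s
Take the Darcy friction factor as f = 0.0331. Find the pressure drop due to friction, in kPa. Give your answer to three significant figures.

Δp ≈ 1940 kPa

V = 4Q/(πD²) = 4·0.0513/(π·0.128²) = 3.987 m/s
h_f = f(L/D)V²/(2g) = 0.03310·(1200/0.128)·3.987²/(2·9.81) = 251.4 m
Δp = ρg·h_f = 788.0·9.81·251.4 = 1943 kPa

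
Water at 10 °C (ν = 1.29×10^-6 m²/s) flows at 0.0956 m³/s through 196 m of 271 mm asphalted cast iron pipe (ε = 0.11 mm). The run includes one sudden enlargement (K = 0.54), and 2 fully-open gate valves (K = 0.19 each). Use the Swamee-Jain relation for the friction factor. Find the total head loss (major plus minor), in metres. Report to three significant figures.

H_L ≈ 1.91 m

V = 4Q/(πD²) = 1.657 m/s; V²/2g = 0.1400 m
Re = 3.48×10^5, ε/D = 4.06×10^-4 → f = 0.01756 (Swamee-Jain)
Major: h_f = f(L/D)·V²/2g = 0.01756·723.2·0.1400 = 1.779 m
Minor: ΣK = 0.920; h_m = ΣK·V²/2g = 0.1288 m
Total H_L = 1.779 + 0.1288 = 1.907 m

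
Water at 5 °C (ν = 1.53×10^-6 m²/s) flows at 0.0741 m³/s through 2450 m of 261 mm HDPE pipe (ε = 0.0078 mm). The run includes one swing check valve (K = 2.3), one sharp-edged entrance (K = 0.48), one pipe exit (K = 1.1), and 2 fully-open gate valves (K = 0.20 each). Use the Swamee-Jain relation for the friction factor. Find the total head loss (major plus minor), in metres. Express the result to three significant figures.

H_L ≈ 14.5 m

V = 4Q/(πD²) = 1.385 m/s; V²/2g = 0.09777 m
Re = 2.36×10^5, ε/D = 2.99×10^-5 → f = 0.01534 (Swamee-Jain)
Major: h_f = f(L/D)·V²/2g = 0.01534·9387·0.09777 = 14.08 m
Minor: ΣK = 4.28; h_m = ΣK·V²/2g = 0.4184 m
Total H_L = 14.08 + 0.4184 = 14.50 m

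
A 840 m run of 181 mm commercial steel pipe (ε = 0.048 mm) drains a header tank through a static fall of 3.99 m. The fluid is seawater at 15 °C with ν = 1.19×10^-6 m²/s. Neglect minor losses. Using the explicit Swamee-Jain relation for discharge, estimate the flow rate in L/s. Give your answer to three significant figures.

Q ≈ 24.7 L/s

Swamee-Jain (Type II): Q = -0.965·√(gD⁵h_f/L)·ln[ε/(3.7D) + √(3.17ν²L/(gD³h_f))]
√(gD⁵h_f/L) = √(9.81·0.181⁵·3.99/840) = 0.003009
ε/(3.7D) = 7.17×10^-5; √(3.17ν²L/(gD³h_f)) = 1.27×10^-4
Q = -0.965·0.003009·ln(1.991×10^-4) = 0.02474 m³/s
Check: V = 0.962 m/s, Re = 1.46×10^5, f = 0.01828, h_f = 4.00 m ≈ 3.99 m ✓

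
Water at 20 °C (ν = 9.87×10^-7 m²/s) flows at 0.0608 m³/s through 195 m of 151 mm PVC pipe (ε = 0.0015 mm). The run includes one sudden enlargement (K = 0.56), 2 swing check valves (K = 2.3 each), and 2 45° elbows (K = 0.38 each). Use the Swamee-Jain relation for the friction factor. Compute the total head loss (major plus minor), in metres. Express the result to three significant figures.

H_L ≈ 13.5 m

V = 4Q/(πD²) = 3.395 m/s; V²/2g = 0.5875 m
Re = 5.19×10^5, ε/D = 9.93×10^-6 → f = 0.01317 (Swamee-Jain)
Major: h_f = f(L/D)·V²/2g = 0.01317·1291·0.5875 = 9.989 m
Minor: ΣK = 5.92; h_m = ΣK·V²/2g = 3.478 m
Total H_L = 9.989 + 3.478 = 13.47 m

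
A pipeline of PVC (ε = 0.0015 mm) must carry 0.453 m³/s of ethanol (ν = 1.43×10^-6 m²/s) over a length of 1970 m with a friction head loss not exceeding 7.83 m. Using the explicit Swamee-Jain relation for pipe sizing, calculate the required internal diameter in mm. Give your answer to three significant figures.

D ≈ 562 mm

Swamee-Jain (Type III): D = 0.66·[ε^1.25·(LQ²/(gh_f))^4.75 + ν·Q^9.4·(L/(gh_f))^5.2]^0.04
LQ²/(gh_f) = 5.263; L/(gh_f) = 25.65
Term 1 = ε^1.25·(…)^4.75 = 1.40×10^-4; Term 2 = ν·Q^9.4·(…)^5.2 = 0.0178
D = 0.66·(1.40×10^-4 + 0.0178)^0.04 = 0.5619 m = 562 mm
Check: V = 1.83 m/s, Re = 7.18×10^5, f = 0.01234, h_f = 7.36 m ≈ 7.83 m ✓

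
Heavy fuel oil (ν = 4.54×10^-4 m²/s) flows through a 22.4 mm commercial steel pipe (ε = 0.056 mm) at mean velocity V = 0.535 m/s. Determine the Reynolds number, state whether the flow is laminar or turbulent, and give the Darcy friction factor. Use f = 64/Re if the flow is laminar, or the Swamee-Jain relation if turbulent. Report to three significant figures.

Re ≈ 26.4; laminar; f = 64/Re ≈ 2.42

Re = VD/ν = 0.5350·0.0224/4.54×10^-4 = 26.4
Re < 2300 → laminar → f = 64/Re = 2.425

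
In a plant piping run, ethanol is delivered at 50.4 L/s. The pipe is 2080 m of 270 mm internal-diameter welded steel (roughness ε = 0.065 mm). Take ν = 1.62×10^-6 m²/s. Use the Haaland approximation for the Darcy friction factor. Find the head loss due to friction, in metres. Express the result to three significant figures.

V = 4Q/(πD²) = 4·0.0504/(π·0.270²) = 0.8803 m/s
Re = VD/ν = 0.8803·0.270/1.62×10^-6 = 1.47×10^5 → turbulent
ε/D = 0.065/270 = 2.41×10^-4
Haaland: f = 0.01786
h_f = f(L/D)V²/(2g) = 0.01786·(2080/0.270)·0.8803²/(2·9.81) = 5.432 m

h_f ≈ 5.43 m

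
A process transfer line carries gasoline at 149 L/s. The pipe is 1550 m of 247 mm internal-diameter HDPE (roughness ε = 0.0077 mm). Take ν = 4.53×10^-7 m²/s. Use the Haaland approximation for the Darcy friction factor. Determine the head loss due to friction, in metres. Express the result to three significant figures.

h_f ≈ 35.4 m

V = 4Q/(πD²) = 4·0.149/(π·0.247²) = 3.110 m/s
Re = VD/ν = 3.110·0.247/4.53×10^-7 = 1.70×10^6 → turbulent
ε/D = 0.0077/247 = 3.12×10^-5
Haaland: f = 0.01144
h_f = f(L/D)V²/(2g) = 0.01144·(1550/0.247)·3.110²/(2·9.81) = 35.39 m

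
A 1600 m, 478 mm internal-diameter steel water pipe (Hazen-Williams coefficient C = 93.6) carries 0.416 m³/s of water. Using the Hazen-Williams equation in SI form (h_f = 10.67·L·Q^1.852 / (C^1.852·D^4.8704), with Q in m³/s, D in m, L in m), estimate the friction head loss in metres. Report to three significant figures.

h_f = 10.67·1600·0.416^1.852 / (93.6^1.852·0.478^4.8704) = 27.38 m

h_f ≈ 27.4 m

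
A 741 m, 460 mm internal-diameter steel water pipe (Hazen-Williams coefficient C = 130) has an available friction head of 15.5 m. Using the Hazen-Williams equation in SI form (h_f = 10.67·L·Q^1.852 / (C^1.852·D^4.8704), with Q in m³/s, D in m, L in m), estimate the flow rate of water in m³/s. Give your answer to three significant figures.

Rearranging: Q = [h_f·C^1.852·D^4.8704 / (10.67·L)]^(1/1.852)
Q = [15.5·130^1.852·0.460^4.8704 / (10.67·741)]^0.540 = 0.5822 m³/s

Q ≈ 0.582 m³/s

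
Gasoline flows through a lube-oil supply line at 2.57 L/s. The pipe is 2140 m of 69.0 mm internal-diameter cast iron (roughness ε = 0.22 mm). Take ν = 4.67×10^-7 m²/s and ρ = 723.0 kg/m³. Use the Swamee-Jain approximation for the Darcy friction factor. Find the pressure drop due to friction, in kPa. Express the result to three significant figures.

Δp ≈ 149 kPa

V = 4Q/(πD²) = 4·0.00257/(π·0.0690²) = 0.6873 m/s
Re = VD/ν = 0.6873·0.0690/4.67×10^-7 = 1.02×10^5 → turbulent
ε/D = 0.22/69.0 = 0.00319
Swamee-Jain: f = 0.02810
h_f = f(L/D)V²/(2g) = 0.02810·(2140/0.0690)·0.6873²/(2·9.81) = 20.98 m
Δp = ρg·h_f = 723.0·9.81·20.98 = 148.8 kPa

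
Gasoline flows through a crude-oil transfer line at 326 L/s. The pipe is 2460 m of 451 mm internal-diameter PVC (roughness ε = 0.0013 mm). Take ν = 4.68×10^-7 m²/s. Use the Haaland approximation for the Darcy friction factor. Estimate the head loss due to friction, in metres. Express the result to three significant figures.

h_f ≈ 12.1 m

V = 4Q/(πD²) = 4·0.326/(π·0.451²) = 2.041 m/s
Re = VD/ν = 2.041·0.451/4.68×10^-7 = 1.97×10^6 → turbulent
ε/D = 0.0013/451 = 2.88×10^-6
Haaland: f = 0.01045
h_f = f(L/D)V²/(2g) = 0.01045·(2460/0.451)·2.041²/(2·9.81) = 12.10 m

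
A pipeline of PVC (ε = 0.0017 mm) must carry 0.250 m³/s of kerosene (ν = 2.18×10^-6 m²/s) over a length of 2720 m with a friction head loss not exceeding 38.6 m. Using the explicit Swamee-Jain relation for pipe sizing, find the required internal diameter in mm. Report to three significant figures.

D ≈ 351 mm

Swamee-Jain (Type III): D = 0.66·[ε^1.25·(LQ²/(gh_f))^4.75 + ν·Q^9.4·(L/(gh_f))^5.2]^0.04
LQ²/(gh_f) = 0.4489; L/(gh_f) = 7.183
Term 1 = ε^1.25·(…)^4.75 = 1.37×10^-9; Term 2 = ν·Q^9.4·(…)^5.2 = 1.35×10^-7
D = 0.66·(1.37×10^-9 + 1.35×10^-7)^0.04 = 0.3507 m = 351 mm
Check: V = 2.59 m/s, Re = 4.16×10^5, f = 0.01360, h_f = 36.0 m ≈ 38.6 m ✓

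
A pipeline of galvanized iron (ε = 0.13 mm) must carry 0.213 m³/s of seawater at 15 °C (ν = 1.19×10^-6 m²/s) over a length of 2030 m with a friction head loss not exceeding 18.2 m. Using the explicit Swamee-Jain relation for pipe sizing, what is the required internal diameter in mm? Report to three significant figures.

D ≈ 376 mm

Swamee-Jain (Type III): D = 0.66·[ε^1.25·(LQ²/(gh_f))^4.75 + ν·Q^9.4·(L/(gh_f))^5.2]^0.04
LQ²/(gh_f) = 0.5158; L/(gh_f) = 11.37
Term 1 = ε^1.25·(…)^4.75 = 5.98×10^-7; Term 2 = ν·Q^9.4·(…)^5.2 = 1.79×10^-7
D = 0.66·(5.98×10^-7 + 1.79×10^-7)^0.04 = 0.3760 m = 376 mm
Check: V = 1.92 m/s, Re = 6.06×10^5, f = 0.01654, h_f = 16.7 m ≈ 18.2 m ✓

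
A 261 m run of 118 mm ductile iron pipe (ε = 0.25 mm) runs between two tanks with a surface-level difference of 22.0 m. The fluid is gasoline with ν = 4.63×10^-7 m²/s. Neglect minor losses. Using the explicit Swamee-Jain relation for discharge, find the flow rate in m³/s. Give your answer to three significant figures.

Q ≈ 0.0312 m³/s

Swamee-Jain (Type II): Q = -0.965·√(gD⁵h_f/L)·ln[ε/(3.7D) + √(3.17ν²L/(gD³h_f))]
√(gD⁵h_f/L) = √(9.81·0.118⁵·22.0/261) = 0.004349
ε/(3.7D) = 5.73×10^-4; √(3.17ν²L/(gD³h_f)) = 2.24×10^-5
Q = -0.965·0.004349·ln(5.950×10^-4) = 0.03117 m³/s
Check: V = 2.85 m/s, Re = 7.26×10^5, f = 0.02412, h_f = 22.1 m ≈ 22.0 m ✓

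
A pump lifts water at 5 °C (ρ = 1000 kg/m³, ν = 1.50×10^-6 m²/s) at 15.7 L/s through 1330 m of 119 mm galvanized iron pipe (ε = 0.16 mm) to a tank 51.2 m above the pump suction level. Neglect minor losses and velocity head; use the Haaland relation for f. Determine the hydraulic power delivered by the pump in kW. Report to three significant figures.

P_hyd ≈ 11.9 kW

V = 4Q/(πD²) = 1.412 m/s; Re = 1.12×10^5; ε/D = 0.00134; f = 0.02291
h_f = f(L/D)V²/2g = 26.01 m
Total head H = z + h_f = 51.2 + 26.01 = 77.21 m
P_hyd = ρgQH = 1000·9.81·0.0157·77.21 = 11.89 kW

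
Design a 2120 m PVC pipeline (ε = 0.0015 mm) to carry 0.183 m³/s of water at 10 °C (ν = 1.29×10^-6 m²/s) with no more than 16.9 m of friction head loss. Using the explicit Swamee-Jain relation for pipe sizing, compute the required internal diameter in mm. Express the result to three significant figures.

Swamee-Jain (Type III): D = 0.66·[ε^1.25·(LQ²/(gh_f))^4.75 + ν·Q^9.4·(L/(gh_f))^5.2]^0.04
LQ²/(gh_f) = 0.4282; L/(gh_f) = 12.79
Term 1 = ε^1.25·(…)^4.75 = 9.35×10^-10; Term 2 = ν·Q^9.4·(…)^5.2 = 8.57×10^-8
D = 0.66·(9.35×10^-10 + 8.57×10^-8)^0.04 = 0.3444 m = 344 mm
Check: V = 1.96 m/s, Re = 5.24×10^5, f = 0.01305, h_f = 15.8 m ≈ 16.9 m ✓

D ≈ 344 mm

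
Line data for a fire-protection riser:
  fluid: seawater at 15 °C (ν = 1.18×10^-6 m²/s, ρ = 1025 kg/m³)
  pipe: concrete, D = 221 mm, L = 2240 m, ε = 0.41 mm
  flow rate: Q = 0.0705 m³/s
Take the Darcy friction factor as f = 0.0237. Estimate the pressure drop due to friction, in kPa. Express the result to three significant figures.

Δp ≈ 416 kPa

V = 4Q/(πD²) = 4·0.0705/(π·0.221²) = 1.838 m/s
h_f = f(L/D)V²/(2g) = 0.02370·(2240/0.221)·1.838²/(2·9.81) = 41.36 m
Δp = ρg·h_f = 1025·9.81·41.36 = 415.8 kPa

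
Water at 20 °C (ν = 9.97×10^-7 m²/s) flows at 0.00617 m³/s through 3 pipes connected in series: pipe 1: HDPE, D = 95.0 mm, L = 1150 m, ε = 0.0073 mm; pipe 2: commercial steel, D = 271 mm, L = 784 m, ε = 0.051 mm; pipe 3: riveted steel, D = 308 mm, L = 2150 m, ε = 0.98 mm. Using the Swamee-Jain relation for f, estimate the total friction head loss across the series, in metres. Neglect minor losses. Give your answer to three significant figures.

Pipe 1: V = 0.8705 m/s, Re = 8.29×10^4, ε/D = 7.68×10^-5, f = 0.01899, h_1 = f(L/D)V²/2g = 8.880 m
Pipe 2: V = 0.1070 m/s, Re = 2.91×10^4, ε/D = 1.88×10^-4, f = 0.02411, h_2 = f(L/D)V²/2g = 0.04068 m
Pipe 3: V = 0.08281 m/s, Re = 2.56×10^4, ε/D = 0.00318, f = 0.03121, h_3 = f(L/D)V²/2g = 0.07616 m
Series → Q common, losses add: H = Σh = 8.997 m

H ≈ 9.00 m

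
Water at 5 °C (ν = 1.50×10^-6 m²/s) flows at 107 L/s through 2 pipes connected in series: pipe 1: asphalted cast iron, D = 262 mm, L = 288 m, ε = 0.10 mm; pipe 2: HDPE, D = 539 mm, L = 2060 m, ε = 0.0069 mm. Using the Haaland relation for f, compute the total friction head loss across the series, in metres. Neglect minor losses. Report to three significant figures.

H ≈ 4.48 m

Pipe 1: V = 1.985 m/s, Re = 3.47×10^5, ε/D = 3.82×10^-4, f = 0.01716, h_1 = f(L/D)V²/2g = 3.788 m
Pipe 2: V = 0.4689 m/s, Re = 1.69×10^5, ε/D = 1.28×10^-5, f = 0.01610, h_2 = f(L/D)V²/2g = 0.6896 m
Series → Q common, losses add: H = Σh = 4.478 m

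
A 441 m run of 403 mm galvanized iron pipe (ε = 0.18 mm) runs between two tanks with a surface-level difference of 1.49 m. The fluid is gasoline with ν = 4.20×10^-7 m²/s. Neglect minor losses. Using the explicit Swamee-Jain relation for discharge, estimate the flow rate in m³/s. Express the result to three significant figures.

Swamee-Jain (Type II): Q = -0.965·√(gD⁵h_f/L)·ln[ε/(3.7D) + √(3.17ν²L/(gD³h_f))]
√(gD⁵h_f/L) = √(9.81·0.403⁵·1.49/441) = 0.01877
ε/(3.7D) = 1.21×10^-4; √(3.17ν²L/(gD³h_f)) = 1.61×10^-5
Q = -0.965·0.01877·ln(1.368×10^-4) = 0.1612 m³/s
Check: V = 1.26 m/s, Re = 1.21×10^6, f = 0.01683, h_f = 1.50 m ≈ 1.49 m ✓

Q ≈ 0.161 m³/s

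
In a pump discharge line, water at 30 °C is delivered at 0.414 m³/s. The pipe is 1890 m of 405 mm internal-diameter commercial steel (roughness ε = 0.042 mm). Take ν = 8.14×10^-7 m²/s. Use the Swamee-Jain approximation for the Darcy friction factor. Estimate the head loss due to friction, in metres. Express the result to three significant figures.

h_f ≈ 32.2 m

V = 4Q/(πD²) = 4·0.414/(π·0.405²) = 3.214 m/s
Re = VD/ν = 3.214·0.405/8.14×10^-7 = 1.60×10^6 → turbulent
ε/D = 0.042/405 = 1.04×10^-4
Swamee-Jain: f = 0.01311
h_f = f(L/D)V²/(2g) = 0.01311·(1890/0.405)·3.214²/(2·9.81) = 32.21 m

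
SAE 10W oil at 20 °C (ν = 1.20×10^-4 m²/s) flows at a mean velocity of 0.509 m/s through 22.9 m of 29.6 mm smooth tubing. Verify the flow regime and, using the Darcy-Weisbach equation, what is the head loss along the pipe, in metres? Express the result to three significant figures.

Re = VD/ν = 0.509·0.02960/1.20×10^-4 = 126 → laminar (Re < 2300)
f = 64/Re = 0.5097
h_f = f(L/D)V²/(2g) = 0.5097·(22.9/0.02960)·0.509²/(2·9.81) = 5.208 m

h_f ≈ 5.21 m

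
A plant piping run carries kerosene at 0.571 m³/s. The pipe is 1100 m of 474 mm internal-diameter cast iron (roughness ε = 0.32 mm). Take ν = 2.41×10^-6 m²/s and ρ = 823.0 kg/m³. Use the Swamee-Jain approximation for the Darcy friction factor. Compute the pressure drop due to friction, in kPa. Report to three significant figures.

Δp ≈ 186 kPa

V = 4Q/(πD²) = 4·0.571/(π·0.474²) = 3.236 m/s
Re = VD/ν = 3.236·0.474/2.41×10^-6 = 6.36×10^5 → turbulent
ε/D = 0.32/474 = 6.75×10^-4
Swamee-Jain: f = 0.01862
h_f = f(L/D)V²/(2g) = 0.01862·(1100/0.474)·3.236²/(2·9.81) = 23.06 m
Δp = ρg·h_f = 823.0·9.81·23.06 = 186.2 kPa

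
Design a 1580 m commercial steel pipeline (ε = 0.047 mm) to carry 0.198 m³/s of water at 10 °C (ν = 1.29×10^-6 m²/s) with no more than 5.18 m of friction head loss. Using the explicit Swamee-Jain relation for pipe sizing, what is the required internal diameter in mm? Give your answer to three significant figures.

Swamee-Jain (Type III): D = 0.66·[ε^1.25·(LQ²/(gh_f))^4.75 + ν·Q^9.4·(L/(gh_f))^5.2]^0.04
LQ²/(gh_f) = 1.219; L/(gh_f) = 31.09
Term 1 = ε^1.25·(…)^4.75 = 9.97×10^-6; Term 2 = ν·Q^9.4·(…)^5.2 = 1.82×10^-5
D = 0.66·(9.97×10^-6 + 1.82×10^-5)^0.04 = 0.4341 m = 434 mm
Check: V = 1.34 m/s, Re = 4.50×10^5, f = 0.01474, h_f = 4.90 m ≈ 5.18 m ✓

D ≈ 434 mm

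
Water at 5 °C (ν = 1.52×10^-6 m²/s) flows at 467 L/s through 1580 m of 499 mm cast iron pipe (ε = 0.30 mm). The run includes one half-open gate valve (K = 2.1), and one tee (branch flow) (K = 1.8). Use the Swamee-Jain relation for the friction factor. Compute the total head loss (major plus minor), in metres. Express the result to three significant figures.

V = 4Q/(πD²) = 2.388 m/s; V²/2g = 0.2906 m
Re = 7.84×10^5, ε/D = 6.01×10^-4 → f = 0.01807 (Swamee-Jain)
Major: h_f = f(L/D)·V²/2g = 0.01807·3166·0.2906 = 16.63 m
Minor: ΣK = 3.90; h_m = ΣK·V²/2g = 1.133 m
Total H_L = 16.63 + 1.133 = 17.77 m

H_L ≈ 17.8 m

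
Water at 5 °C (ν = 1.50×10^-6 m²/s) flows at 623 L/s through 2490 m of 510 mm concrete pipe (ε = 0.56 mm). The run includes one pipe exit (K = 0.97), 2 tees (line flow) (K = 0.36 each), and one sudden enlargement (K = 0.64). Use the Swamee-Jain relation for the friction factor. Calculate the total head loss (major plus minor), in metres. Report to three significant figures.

V = 4Q/(πD²) = 3.050 m/s; V²/2g = 0.4740 m
Re = 1.04×10^6, ε/D = 0.00110 → f = 0.02045 (Swamee-Jain)
Major: h_f = f(L/D)·V²/2g = 0.02045·4882·0.4740 = 47.33 m
Minor: ΣK = 2.33; h_m = ΣK·V²/2g = 1.105 m
Total H_L = 47.33 + 1.105 = 48.44 m

H_L ≈ 48.4 m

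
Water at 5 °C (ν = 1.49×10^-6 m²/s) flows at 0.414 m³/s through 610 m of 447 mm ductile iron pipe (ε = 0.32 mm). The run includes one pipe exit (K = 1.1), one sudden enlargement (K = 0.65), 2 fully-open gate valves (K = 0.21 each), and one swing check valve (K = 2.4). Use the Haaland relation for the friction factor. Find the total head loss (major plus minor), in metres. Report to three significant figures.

V = 4Q/(πD²) = 2.638 m/s; V²/2g = 0.3547 m
Re = 7.91×10^5, ε/D = 7.16×10^-4 → f = 0.01859 (Haaland)
Major: h_f = f(L/D)·V²/2g = 0.01859·1365·0.3547 = 9.000 m
Minor: ΣK = 4.57; h_m = ΣK·V²/2g = 1.621 m
Total H_L = 9.000 + 1.621 = 10.62 m

H_L ≈ 10.6 m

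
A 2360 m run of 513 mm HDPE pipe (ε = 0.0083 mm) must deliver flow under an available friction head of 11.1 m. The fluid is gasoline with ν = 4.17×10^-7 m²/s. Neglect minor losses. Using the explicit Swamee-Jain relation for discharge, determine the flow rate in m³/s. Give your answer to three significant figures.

Swamee-Jain (Type II): Q = -0.965·√(gD⁵h_f/L)·ln[ε/(3.7D) + √(3.17ν²L/(gD³h_f))]
√(gD⁵h_f/L) = √(9.81·0.513⁵·11.1/2360) = 0.04049
ε/(3.7D) = 4.37×10^-6; √(3.17ν²L/(gD³h_f)) = 9.41×10^-6
Q = -0.965·0.04049·ln(1.378×10^-5) = 0.4373 m³/s
Check: V = 2.12 m/s, Re = 2.60×10^6, f = 0.01062, h_f = 11.1 m ≈ 11.1 m ✓

Q ≈ 0.437 m³/s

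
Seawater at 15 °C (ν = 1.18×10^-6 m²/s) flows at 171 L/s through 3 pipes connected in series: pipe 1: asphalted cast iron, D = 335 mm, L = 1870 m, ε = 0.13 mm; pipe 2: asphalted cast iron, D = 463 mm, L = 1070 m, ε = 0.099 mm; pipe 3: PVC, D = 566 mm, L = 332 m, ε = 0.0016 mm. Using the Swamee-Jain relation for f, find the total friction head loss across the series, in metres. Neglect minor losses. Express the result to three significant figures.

Pipe 1: V = 1.940 m/s, Re = 5.51×10^5, ε/D = 3.88×10^-4, f = 0.01694, h_1 = f(L/D)V²/2g = 18.14 m
Pipe 2: V = 1.016 m/s, Re = 3.99×10^5, ε/D = 2.14×10^-4, f = 0.01596, h_2 = f(L/D)V²/2g = 1.939 m
Pipe 3: V = 0.6796 m/s, Re = 3.26×10^5, ε/D = 2.83×10^-6, f = 0.01419, h_3 = f(L/D)V²/2g = 0.1959 m
Series → Q common, losses add: H = Σh = 20.27 m

H ≈ 20.3 m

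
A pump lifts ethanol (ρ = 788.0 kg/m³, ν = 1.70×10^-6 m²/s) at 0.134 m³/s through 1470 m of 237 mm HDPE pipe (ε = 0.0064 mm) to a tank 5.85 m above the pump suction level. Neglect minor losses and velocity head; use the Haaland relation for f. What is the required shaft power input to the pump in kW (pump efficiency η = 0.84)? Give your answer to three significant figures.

P_shaft ≈ 56.7 kW

V = 4Q/(πD²) = 3.038 m/s; Re = 4.23×10^5; ε/D = 2.70×10^-5; f = 0.01375
h_f = f(L/D)V²/2g = 40.10 m
Total head H = z + h_f = 5.85 + 40.10 = 45.95 m
P_hyd = ρgQH = 788.0·9.81·0.134·45.95 = 47.60 kW
P_shaft = P_hyd/η = 47.60/0.84 = 56.67 kW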